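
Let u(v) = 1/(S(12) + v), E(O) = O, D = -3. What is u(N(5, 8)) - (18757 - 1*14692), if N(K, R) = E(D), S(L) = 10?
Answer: -28454/7 ≈ -4064.9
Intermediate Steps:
N(K, R) = -3
u(v) = 1/(10 + v)
u(N(5, 8)) - (18757 - 1*14692) = 1/(10 - 3) - (18757 - 1*14692) = 1/7 - (18757 - 14692) = ⅐ - 1*4065 = ⅐ - 4065 = -28454/7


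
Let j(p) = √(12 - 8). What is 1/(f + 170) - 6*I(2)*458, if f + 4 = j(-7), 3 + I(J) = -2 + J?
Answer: 1384993/168 ≈ 8244.0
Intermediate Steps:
I(J) = -5 + J (I(J) = -3 + (-2 + J) = -5 + J)
j(p) = 2 (j(p) = √4 = 2)
f = -2 (f = -4 + 2 = -2)
1/(f + 170) - 6*I(2)*458 = 1/(-2 + 170) - 6*(-5 + 2)*458 = 1/168 - 6*(-3)*458 = 1/168 + 18*458 = 1/168 + 8244 = 1384993/168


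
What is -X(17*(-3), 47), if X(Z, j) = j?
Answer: -47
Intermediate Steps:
-X(17*(-3), 47) = -1*47 = -47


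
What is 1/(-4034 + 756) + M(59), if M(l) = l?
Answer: 193401/3278 ≈ 59.000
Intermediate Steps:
1/(-4034 + 756) + M(59) = 1/(-4034 + 756) + 59 = 1/(-3278) + 59 = -1/3278 + 59 = 193401/3278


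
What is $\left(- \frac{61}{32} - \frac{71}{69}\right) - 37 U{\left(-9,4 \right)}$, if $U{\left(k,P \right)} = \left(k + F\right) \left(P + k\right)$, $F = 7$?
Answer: $- \frac{823441}{2208} \approx -372.94$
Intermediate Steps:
$U{\left(k,P \right)} = \left(7 + k\right) \left(P + k\right)$ ($U{\left(k,P \right)} = \left(k + 7\right) \left(P + k\right) = \left(7 + k\right) \left(P + k\right)$)
$\left(- \frac{61}{32} - \frac{71}{69}\right) - 37 U{\left(-9,4 \right)} = \left(- \frac{61}{32} - \frac{71}{69}\right) - 37 \left(\left(-9\right)^{2} + 7 \cdot 4 + 7 \left(-9\right) + 4 \left(-9\right)\right) = \left(\left(-61\right) \frac{1}{32} - \frac{71}{69}\right) - 37 \left(81 + 28 - 63 - 36\right) = \left(- \frac{61}{32} - \frac{71}{69}\right) - 370 = - \frac{6481}{2208} - 370 = - \frac{823441}{2208}$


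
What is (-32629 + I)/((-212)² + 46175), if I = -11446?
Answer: -44075/91119 ≈ -0.48371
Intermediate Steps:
(-32629 + I)/((-212)² + 46175) = (-32629 - 11446)/((-212)² + 46175) = -44075/(44944 + 46175) = -44075/91119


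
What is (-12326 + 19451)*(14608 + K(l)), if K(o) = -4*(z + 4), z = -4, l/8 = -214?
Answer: 104082000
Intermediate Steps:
l = -1712 (l = 8*(-214) = -1712)
K(o) = 0 (K(o) = -4*(-4 + 4) = -4*0 = 0)
(-12326 + 19451)*(14608 + K(l)) = (-12326 + 19451)*(14608 + 0) = 7125*14608 = 104082000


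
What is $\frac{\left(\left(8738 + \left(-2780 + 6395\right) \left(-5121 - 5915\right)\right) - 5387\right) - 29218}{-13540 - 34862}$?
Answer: $\frac{39921007}{48402} \approx 824.78$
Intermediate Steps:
$\frac{\left(\left(8738 + \left(-2780 + 6395\right) \left(-5121 - 5915\right)\right) - 5387\right) - 29218}{-13540 - 34862} = \frac{\left(\left(8738 + 3615 \left(-11036\right)\right) - 5387\right) - 29218}{-48402} = \left(\left(\left(8738 - 39895140\right) - 5387\right) - 29218\right) \left(- \frac{1}{48402}\right) = \left(\left(-39886402 - 5387\right) - 29218\right) \left(- \frac{1}{48402}\right) = \left(-39891789 - 29218\right) \left(- \frac{1}{48402}\right) = \left(-39921007\right) \left(- \frac{1}{48402}\right) = \frac{39921007}{48402}$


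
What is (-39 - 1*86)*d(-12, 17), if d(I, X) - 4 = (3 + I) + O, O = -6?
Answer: 1375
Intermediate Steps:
d(I, X) = 1 + I (d(I, X) = 4 + ((3 + I) - 6) = 4 + (-3 + I) = 1 + I)
(-39 - 1*86)*d(-12, 17) = (-39 - 1*86)*(1 - 12) = (-39 - 86)*(-11) = -125*(-11) = 1375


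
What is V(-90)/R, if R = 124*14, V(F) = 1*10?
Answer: 5/868 ≈ 0.0057604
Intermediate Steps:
V(F) = 10
R = 1736
V(-90)/R = 10/1736 = 10*(1/1736) = 5/868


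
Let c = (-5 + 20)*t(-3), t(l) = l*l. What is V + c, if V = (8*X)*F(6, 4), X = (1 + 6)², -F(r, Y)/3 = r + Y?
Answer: -11625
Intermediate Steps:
F(r, Y) = -3*Y - 3*r (F(r, Y) = -3*(r + Y) = -3*(Y + r) = -3*Y - 3*r)
t(l) = l²
X = 49 (X = 7² = 49)
c = 135 (c = (-5 + 20)*(-3)² = 15*9 = 135)
V = -11760 (V = (8*49)*(-3*4 - 3*6) = 392*(-12 - 18) = 392*(-30) = -11760)
V + c = -11760 + 135 = -11625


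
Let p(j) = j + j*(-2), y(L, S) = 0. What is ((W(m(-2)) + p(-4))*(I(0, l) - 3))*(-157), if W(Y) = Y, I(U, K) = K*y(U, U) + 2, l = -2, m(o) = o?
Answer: 314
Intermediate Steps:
p(j) = -j (p(j) = j - 2*j = -j)
I(U, K) = 2 (I(U, K) = K*0 + 2 = 0 + 2 = 2)
((W(m(-2)) + p(-4))*(I(0, l) - 3))*(-157) = ((-2 - 1*(-4))*(2 - 3))*(-157) = ((-2 + 4)*(-1))*(-157) = (2*(-1))*(-157) = -2*(-157) = 314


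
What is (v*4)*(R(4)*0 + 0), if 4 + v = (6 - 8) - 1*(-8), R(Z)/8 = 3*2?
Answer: 0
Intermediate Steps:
R(Z) = 48 (R(Z) = 8*(3*2) = 8*6 = 48)
v = 2 (v = -4 + ((6 - 8) - 1*(-8)) = -4 + (-2 + 8) = -4 + 6 = 2)
(v*4)*(R(4)*0 + 0) = (2*4)*(48*0 + 0) = 8*(0 + 0) = 8*0 = 0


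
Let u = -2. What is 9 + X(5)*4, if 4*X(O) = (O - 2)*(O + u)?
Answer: 18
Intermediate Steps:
X(O) = (-2 + O)²/4 (X(O) = ((O - 2)*(O - 2))/4 = ((-2 + O)*(-2 + O))/4 = (-2 + O)²/4)
9 + X(5)*4 = 9 + (1 - 1*5 + (¼)*5²)*4 = 9 + (1 - 5 + (¼)*25)*4 = 9 + (1 - 5 + 25/4)*4 = 9 + (9/4)*4 = 9 + 9 = 18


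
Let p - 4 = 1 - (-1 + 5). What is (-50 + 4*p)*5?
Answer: -230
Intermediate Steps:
p = 1 (p = 4 + (1 - (-1 + 5)) = 4 + (1 - 1*4) = 4 + (1 - 4) = 4 - 3 = 1)
(-50 + 4*p)*5 = (-50 + 4*1)*5 = (-50 + 4)*5 = -46*5 = -230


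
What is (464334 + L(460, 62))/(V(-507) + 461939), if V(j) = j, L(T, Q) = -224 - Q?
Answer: 58006/57679 ≈ 1.0057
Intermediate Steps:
(464334 + L(460, 62))/(V(-507) + 461939) = (464334 + (-224 - 1*62))/(-507 + 461939) = (464334 + (-224 - 62))/461432 = (464334 - 286)*(1/461432) = 464048*(1/461432) = 58006/57679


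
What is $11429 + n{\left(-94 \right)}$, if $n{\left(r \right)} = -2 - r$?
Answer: $11521$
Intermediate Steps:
$11429 + n{\left(-94 \right)} = 11429 - -92 = 11429 + \left(-2 + 94\right) = 11429 + 92 = 11521$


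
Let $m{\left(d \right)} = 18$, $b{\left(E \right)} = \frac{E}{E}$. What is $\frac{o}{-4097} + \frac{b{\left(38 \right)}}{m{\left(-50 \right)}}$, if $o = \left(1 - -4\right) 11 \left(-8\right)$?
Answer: $\frac{12017}{73746} \approx 0.16295$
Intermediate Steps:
$b{\left(E \right)} = 1$
$o = -440$ ($o = \left(1 + 4\right) 11 \left(-8\right) = 5 \cdot 11 \left(-8\right) = 55 \left(-8\right) = -440$)
$\frac{o}{-4097} + \frac{b{\left(38 \right)}}{m{\left(-50 \right)}} = - \frac{440}{-4097} + 1 \cdot \frac{1}{18} = \left(-440\right) \left(- \frac{1}{4097}\right) + 1 \cdot \frac{1}{18} = \frac{440}{4097} + \frac{1}{18} = \frac{12017}{73746}$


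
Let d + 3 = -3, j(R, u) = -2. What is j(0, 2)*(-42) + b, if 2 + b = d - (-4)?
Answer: 80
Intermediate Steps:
d = -6 (d = -3 - 3 = -6)
b = -4 (b = -2 + (-6 - (-4)) = -2 + (-6 - 1*(-4)) = -2 + (-6 + 4) = -2 - 2 = -4)
j(0, 2)*(-42) + b = -2*(-42) - 4 = 84 - 4 = 80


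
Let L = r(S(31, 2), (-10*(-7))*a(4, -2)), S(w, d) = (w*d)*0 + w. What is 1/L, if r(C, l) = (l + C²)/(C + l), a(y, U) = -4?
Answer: -83/227 ≈ -0.36564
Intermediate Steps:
S(w, d) = w (S(w, d) = (d*w)*0 + w = 0 + w = w)
r(C, l) = (l + C²)/(C + l)
L = -227/83 (L = (-10*(-7)*(-4) + 31²)/(31 - 10*(-7)*(-4)) = (70*(-4) + 961)/(31 + 70*(-4)) = (-280 + 961)/(31 - 280) = 681/(-249) = -1/249*681 = -227/83 ≈ -2.7349)
1/L = 1/(-227/83) = -83/227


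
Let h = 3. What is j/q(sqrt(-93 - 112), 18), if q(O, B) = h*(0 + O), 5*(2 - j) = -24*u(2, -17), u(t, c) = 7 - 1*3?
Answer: -106*I*sqrt(205)/3075 ≈ -0.49356*I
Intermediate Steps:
u(t, c) = 4 (u(t, c) = 7 - 3 = 4)
j = 106/5 (j = 2 - (-24)*4/5 = 2 - 1/5*(-96) = 2 + 96/5 = 106/5 ≈ 21.200)
q(O, B) = 3*O (q(O, B) = 3*(0 + O) = 3*O)
j/q(sqrt(-93 - 112), 18) = 106/(5*((3*sqrt(-93 - 112)))) = 106/(5*((3*sqrt(-205)))) = 106/(5*((3*(I*sqrt(205))))) = 106/(5*((3*I*sqrt(205)))) = 106*(-I*sqrt(205)/615)/5 = -106*I*sqrt(205)/3075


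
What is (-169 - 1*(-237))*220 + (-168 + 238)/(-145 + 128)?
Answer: 254250/17 ≈ 14956.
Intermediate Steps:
(-169 - 1*(-237))*220 + (-168 + 238)/(-145 + 128) = (-169 + 237)*220 + 70/(-17) = 68*220 + 70*(-1/17) = 14960 - 70/17 = 254250/17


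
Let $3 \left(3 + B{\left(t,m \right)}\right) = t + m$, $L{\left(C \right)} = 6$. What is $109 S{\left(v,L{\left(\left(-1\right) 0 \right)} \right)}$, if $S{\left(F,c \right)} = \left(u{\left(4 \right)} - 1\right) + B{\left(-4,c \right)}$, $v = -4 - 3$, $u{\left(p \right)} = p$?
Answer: $\frac{218}{3} \approx 72.667$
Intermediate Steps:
$B{\left(t,m \right)} = -3 + \frac{m}{3} + \frac{t}{3}$ ($B{\left(t,m \right)} = -3 + \frac{t + m}{3} = -3 + \frac{m + t}{3} = -3 + \left(\frac{m}{3} + \frac{t}{3}\right) = -3 + \frac{m}{3} + \frac{t}{3}$)
$v = -7$ ($v = -4 - 3 = -7$)
$S{\left(F,c \right)} = - \frac{4}{3} + \frac{c}{3}$ ($S{\left(F,c \right)} = \left(4 - 1\right) + \left(-3 + \frac{c}{3} + \frac{1}{3} \left(-4\right)\right) = 3 - \left(\frac{13}{3} - \frac{c}{3}\right) = 3 + \left(- \frac{13}{3} + \frac{c}{3}\right) = - \frac{4}{3} + \frac{c}{3}$)
$109 S{\left(v,L{\left(\left(-1\right) 0 \right)} \right)} = 109 \left(- \frac{4}{3} + \frac{1}{3} \cdot 6\right) = 109 \left(- \frac{4}{3} + 2\right) = 109 \cdot \frac{2}{3} = \frac{218}{3}$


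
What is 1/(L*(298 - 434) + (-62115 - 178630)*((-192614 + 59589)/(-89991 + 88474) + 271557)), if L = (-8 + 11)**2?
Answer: -1517/99207403737338 ≈ -1.5291e-11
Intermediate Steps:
L = 9 (L = 3**2 = 9)
1/(L*(298 - 434) + (-62115 - 178630)*((-192614 + 59589)/(-89991 + 88474) + 271557)) = 1/(9*(298 - 434) + (-62115 - 178630)*((-192614 + 59589)/(-89991 + 88474) + 271557)) = 1/(9*(-136) - 240745*(-133025/(-1517) + 271557)) = 1/(-1224 - 240745*(-133025*(-1/1517) + 271557)) = 1/(-1224 - 240745*(133025/1517 + 271557)) = 1/(-1224 - 240745*412084994/1517) = 1/(-1224 - 99207401880530/1517) = 1/(-99207403737338/1517) = -1517/99207403737338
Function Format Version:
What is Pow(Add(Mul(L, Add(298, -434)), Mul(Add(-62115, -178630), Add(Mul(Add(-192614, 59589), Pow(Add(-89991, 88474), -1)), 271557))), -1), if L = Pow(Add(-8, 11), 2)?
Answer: Rational(-1517, 99207403737338) ≈ -1.5291e-11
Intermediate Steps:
L = 9 (L = Pow(3, 2) = 9)
Pow(Add(Mul(L, Add(298, -434)), Mul(Add(-62115, -178630), Add(Mul(Add(-192614, 59589), Pow(Add(-89991, 88474), -1)), 271557))), -1) = Pow(Add(Mul(9, Add(298, -434)), Mul(Add(-62115, -178630), Add(Mul(Add(-192614, 59589), Pow(Add(-89991, 88474), -1)), 271557))), -1) = Pow(Add(Mul(9, -136), Mul(-240745, Add(Mul(-133025, Pow(-1517, -1)), 271557))), -1) = Pow(Add(-1224, Mul(-240745, Add(Mul(-133025, Rational(-1, 1517)), 271557))), -1) = Pow(Add(-1224, Mul(-240745, Add(Rational(133025, 1517), 271557))), -1) = Pow(Add(-1224, Mul(-240745, Rational(412084994, 1517))), -1) = Pow(Add(-1224, Rational(-99207401880530, 1517)), -1) = Pow(Rational(-99207403737338, 1517), -1) = Rational(-1517, 99207403737338)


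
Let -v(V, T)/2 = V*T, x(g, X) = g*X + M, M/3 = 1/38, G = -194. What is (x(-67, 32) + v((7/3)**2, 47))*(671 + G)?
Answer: -48137197/38 ≈ -1.2668e+6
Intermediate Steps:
M = 3/38 ≈ 0.078947
x(g, X) = 3/38 + X*g (x(g, X) = g*X + 3/38 = X*g + 3/38 = 3/38 + X*g)
v(V, T) = -2*T*V (v(V, T) = -2*V*T = -2*T*V)
(x(-67, 32) + v((7/3)**2, 47))*(671 + G) = ((3/38 + 32*(-67)) - 2*47*(7/3)**2)*(671 - 194) = ((3/38 - 2144) - 2*47*(7*(1/3))**2)*477 = (-81469/38 - 2*47*(7/3)**2)*477 = (-81469/38 - 2*47*49/9)*477 = (-81469/38 - 4606/9)*477 = -908249/342*477 = -48137197/38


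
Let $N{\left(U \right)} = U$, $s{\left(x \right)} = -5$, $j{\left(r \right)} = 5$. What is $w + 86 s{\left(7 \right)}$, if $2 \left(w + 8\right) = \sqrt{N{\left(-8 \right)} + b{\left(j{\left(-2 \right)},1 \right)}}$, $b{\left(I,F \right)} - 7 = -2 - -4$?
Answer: $- \frac{875}{2} \approx -437.5$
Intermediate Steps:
$b{\left(I,F \right)} = 9$ ($b{\left(I,F \right)} = 7 - -2 = 7 + \left(-2 + 4\right) = 7 + 2 = 9$)
$w = - \frac{15}{2}$ ($w = -8 + \frac{\sqrt{-8 + 9}}{2} = -8 + \frac{\sqrt{1}}{2} = -8 + \frac{1}{2} \cdot 1 = -8 + \frac{1}{2} = - \frac{15}{2} \approx -7.5$)
$w + 86 s{\left(7 \right)} = - \frac{15}{2} + 86 \left(-5\right) = - \frac{15}{2} - 430 = - \frac{875}{2}$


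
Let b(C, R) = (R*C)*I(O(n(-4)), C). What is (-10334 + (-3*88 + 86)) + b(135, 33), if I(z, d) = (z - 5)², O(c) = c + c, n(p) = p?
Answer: 742383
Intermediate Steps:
O(c) = 2*c
I(z, d) = (-5 + z)²
b(C, R) = 169*C*R (b(C, R) = (R*C)*(-5 + 2*(-4))² = (C*R)*(-5 - 8)² = (C*R)*(-13)² = (C*R)*169 = 169*C*R)
(-10334 + (-3*88 + 86)) + b(135, 33) = (-10334 + (-3*88 + 86)) + 169*135*33 = (-10334 + (-264 + 86)) + 752895 = (-10334 - 178) + 752895 = -10512 + 752895 = 742383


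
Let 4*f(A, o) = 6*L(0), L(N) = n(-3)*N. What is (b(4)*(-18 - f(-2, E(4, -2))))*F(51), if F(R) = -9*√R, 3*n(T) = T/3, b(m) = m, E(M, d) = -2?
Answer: 648*√51 ≈ 4627.6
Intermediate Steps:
n(T) = T/9 (n(T) = (T/3)/3 = T/9)
L(N) = -N/3 (L(N) = ((⅑)*(-3))*N = -N/3)
f(A, o) = 0 (f(A, o) = (6*(-⅓*0))/4 = (6*0)/4 = (¼)*0 = 0)
(b(4)*(-18 - f(-2, E(4, -2))))*F(51) = (4*(-18 - 1*0))*(-9*√51) = (4*(-18 + 0))*(-9*√51) = (4*(-18))*(-9*√51) = -(-648)*√51 = 648*√51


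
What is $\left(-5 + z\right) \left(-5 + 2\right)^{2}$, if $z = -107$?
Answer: $-1008$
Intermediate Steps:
$\left(-5 + z\right) \left(-5 + 2\right)^{2} = \left(-5 - 107\right) \left(-5 + 2\right)^{2} = - 112 \left(-3\right)^{2} = \left(-112\right) 9 = -1008$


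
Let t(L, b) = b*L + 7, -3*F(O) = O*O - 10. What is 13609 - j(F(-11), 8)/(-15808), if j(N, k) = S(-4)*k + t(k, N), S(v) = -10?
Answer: 215130703/15808 ≈ 13609.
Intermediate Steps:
F(O) = 10/3 - O²/3 (F(O) = -(O*O - 10)/3 = -(O² - 10)/3 = -(-10 + O²)/3 = 10/3 - O²/3)
t(L, b) = 7 + L*b (t(L, b) = L*b + 7 = 7 + L*b)
j(N, k) = 7 - 10*k + N*k (j(N, k) = -10*k + (7 + k*N) = -10*k + (7 + N*k) = 7 - 10*k + N*k)
13609 - j(F(-11), 8)/(-15808) = 13609 - (7 - 10*8 + (10/3 - ⅓*(-11)²)*8)/(-15808) = 13609 - (7 - 80 + (10/3 - ⅓*121)*8)*(-1)/15808 = 13609 - (7 - 80 + (10/3 - 121/3)*8)*(-1)/15808 = 13609 - (7 - 80 - 37*8)*(-1)/15808 = 13609 - (7 - 80 - 296)*(-1)/15808 = 13609 - (-369)*(-1)/15808 = 13609 - 1*369/15808 = 13609 - 369/15808 = 215130703/15808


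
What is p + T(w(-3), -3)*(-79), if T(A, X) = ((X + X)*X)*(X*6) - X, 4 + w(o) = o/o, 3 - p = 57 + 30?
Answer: 25275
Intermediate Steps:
p = -84 (p = 3 - (57 + 30) = 3 - 1*87 = 3 - 87 = -84)
w(o) = -3 (w(o) = -4 + o/o = -4 + 1 = -3)
T(A, X) = -X + 12*X**3 (T(A, X) = ((2*X)*X)*(6*X) - X = (2*X**2)*(6*X) - X = 12*X**3 - X = -X + 12*X**3)
p + T(w(-3), -3)*(-79) = -84 + (-1*(-3) + 12*(-3)**3)*(-79) = -84 + (3 + 12*(-27))*(-79) = -84 + (3 - 324)*(-79) = -84 - 321*(-79) = -84 + 25359 = 25275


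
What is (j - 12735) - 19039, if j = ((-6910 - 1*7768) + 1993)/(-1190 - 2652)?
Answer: -122063023/3842 ≈ -31771.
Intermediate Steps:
j = 12685/3842 (j = ((-6910 - 7768) + 1993)/(-3842) = (-14678 + 1993)*(-1/3842) = -12685*(-1/3842) = 12685/3842 ≈ 3.3017)
(j - 12735) - 19039 = (12685/3842 - 12735) - 19039 = -48915185/3842 - 19039 = -122063023/3842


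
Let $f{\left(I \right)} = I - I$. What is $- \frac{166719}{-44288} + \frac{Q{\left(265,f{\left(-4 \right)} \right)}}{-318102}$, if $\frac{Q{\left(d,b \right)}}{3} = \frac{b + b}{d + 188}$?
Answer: $\frac{166719}{44288} \approx 3.7644$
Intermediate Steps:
$f{\left(I \right)} = 0$
$Q{\left(d,b \right)} = \frac{6 b}{188 + d}$ ($Q{\left(d,b \right)} = 3 \frac{b + b}{d + 188} = 3 \frac{2 b}{188 + d} = \frac{6 b}{188 + d}$)
$- \frac{166719}{-44288} + \frac{Q{\left(265,f{\left(-4 \right)} \right)}}{-318102} = - \frac{166719}{-44288} + \frac{6 \cdot 0 \frac{1}{188 + 265}}{-318102} = \left(-166719\right) \left(- \frac{1}{44288}\right) + 6 \cdot 0 \cdot \frac{1}{453} \left(- \frac{1}{318102}\right) = \frac{166719}{44288} + 6 \cdot 0 \cdot \frac{1}{453} \left(- \frac{1}{318102}\right) = \frac{166719}{44288} + 0 \left(- \frac{1}{318102}\right) = \frac{166719}{44288} + 0 = \frac{166719}{44288}$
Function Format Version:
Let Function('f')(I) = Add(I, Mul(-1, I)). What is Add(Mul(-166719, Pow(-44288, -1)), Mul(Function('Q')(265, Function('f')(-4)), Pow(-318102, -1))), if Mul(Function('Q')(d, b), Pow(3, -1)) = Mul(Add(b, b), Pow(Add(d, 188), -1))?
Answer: Rational(166719, 44288) ≈ 3.7644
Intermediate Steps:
Function('f')(I) = 0
Function('Q')(d, b) = Mul(6, b, Pow(Add(188, d), -1)) (Function('Q')(d, b) = Mul(3, Mul(Add(b, b), Pow(Add(d, 188), -1))) = Mul(3, Mul(Mul(2, b), Pow(Add(188, d), -1))) = Mul(3, Mul(2, b, Pow(Add(188, d), -1))) = Mul(6, b, Pow(Add(188, d), -1)))
Add(Mul(-166719, Pow(-44288, -1)), Mul(Function('Q')(265, Function('f')(-4)), Pow(-318102, -1))) = Add(Mul(-166719, Pow(-44288, -1)), Mul(Mul(6, 0, Pow(Add(188, 265), -1)), Pow(-318102, -1))) = Add(Mul(-166719, Rational(-1, 44288)), Mul(Mul(6, 0, Pow(453, -1)), Rational(-1, 318102))) = Add(Rational(166719, 44288), Mul(Mul(6, 0, Rational(1, 453)), Rational(-1, 318102))) = Add(Rational(166719, 44288), Mul(0, Rational(-1, 318102))) = Add(Rational(166719, 44288), 0) = Rational(166719, 44288)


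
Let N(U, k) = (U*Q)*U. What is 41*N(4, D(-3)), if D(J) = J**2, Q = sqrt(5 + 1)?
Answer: 656*sqrt(6) ≈ 1606.9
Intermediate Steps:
Q = sqrt(6) ≈ 2.4495
N(U, k) = sqrt(6)*U**2 (N(U, k) = (U*sqrt(6))*U = sqrt(6)*U**2)
41*N(4, D(-3)) = 41*(sqrt(6)*4**2) = 41*(sqrt(6)*16) = 41*(16*sqrt(6)) = 656*sqrt(6)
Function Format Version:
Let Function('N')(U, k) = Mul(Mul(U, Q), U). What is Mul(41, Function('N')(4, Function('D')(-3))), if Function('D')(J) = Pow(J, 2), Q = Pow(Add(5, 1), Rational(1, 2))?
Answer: Mul(656, Pow(6, Rational(1, 2))) ≈ 1606.9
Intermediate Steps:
Q = Pow(6, Rational(1, 2)) ≈ 2.4495
Function('N')(U, k) = Mul(Pow(6, Rational(1, 2)), Pow(U, 2)) (Function('N')(U, k) = Mul(Mul(U, Pow(6, Rational(1, 2))), U) = Mul(Pow(6, Rational(1, 2)), Pow(U, 2)))
Mul(41, Function('N')(4, Function('D')(-3))) = Mul(41, Mul(Pow(6, Rational(1, 2)), Pow(4, 2))) = Mul(41, Mul(Pow(6, Rational(1, 2)), 16)) = Mul(41, Mul(16, Pow(6, Rational(1, 2)))) = Mul(656, Pow(6, Rational(1, 2)))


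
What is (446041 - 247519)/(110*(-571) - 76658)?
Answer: -99261/69734 ≈ -1.4234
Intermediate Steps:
(446041 - 247519)/(110*(-571) - 76658) = 198522/(-62810 - 76658) = 198522/(-139468) = 198522*(-1/139468) = -99261/69734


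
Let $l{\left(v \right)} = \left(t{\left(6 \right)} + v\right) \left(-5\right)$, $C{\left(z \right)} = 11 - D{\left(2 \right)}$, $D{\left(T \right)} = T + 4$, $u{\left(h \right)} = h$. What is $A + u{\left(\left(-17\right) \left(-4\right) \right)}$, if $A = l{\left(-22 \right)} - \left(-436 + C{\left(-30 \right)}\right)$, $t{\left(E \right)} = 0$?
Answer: $609$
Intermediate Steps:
$D{\left(T \right)} = 4 + T$
$C{\left(z \right)} = 5$ ($C{\left(z \right)} = 11 - \left(4 + 2\right) = 11 - 6 = 5$)
$l{\left(v \right)} = - 5 v$ ($l{\left(v \right)} = \left(0 + v\right) \left(-5\right) = v \left(-5\right) = - 5 v$)
$A = 541$ ($A = \left(-5\right) \left(-22\right) - \left(-436 + 5\right) = 110 - -431 = 110 + 431 = 541$)
$A + u{\left(\left(-17\right) \left(-4\right) \right)} = 541 - -68 = 541 + 68 = 609$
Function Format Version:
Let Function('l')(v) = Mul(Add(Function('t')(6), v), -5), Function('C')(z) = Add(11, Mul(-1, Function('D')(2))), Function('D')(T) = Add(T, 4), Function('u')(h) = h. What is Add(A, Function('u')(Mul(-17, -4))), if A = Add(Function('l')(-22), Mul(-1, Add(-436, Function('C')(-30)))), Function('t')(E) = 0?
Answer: 609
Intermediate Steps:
Function('D')(T) = Add(4, T)
Function('C')(z) = 5 (Function('C')(z) = Add(11, Mul(-1, Add(4, 2))) = Add(11, Mul(-1, 6)) = Add(11, -6) = 5)
Function('l')(v) = Mul(-5, v) (Function('l')(v) = Mul(Add(0, v), -5) = Mul(v, -5) = Mul(-5, v))
A = 541 (A = Add(Mul(-5, -22), Mul(-1, Add(-436, 5))) = Add(110, Mul(-1, -431)) = Add(110, 431) = 541)
Add(A, Function('u')(Mul(-17, -4))) = Add(541, Mul(-17, -4)) = Add(541, 68) = 609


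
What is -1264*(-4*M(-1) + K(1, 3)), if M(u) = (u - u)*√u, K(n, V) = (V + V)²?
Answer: -45504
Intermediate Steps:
K(n, V) = 4*V² (K(n, V) = (2*V)² = 4*V²)
M(u) = 0 (M(u) = 0*√u = 0)
-1264*(-4*M(-1) + K(1, 3)) = -1264*(-4*0 + 4*3²) = -1264*(0 + 4*9) = -1264*(0 + 36) = -1264*36 = -45504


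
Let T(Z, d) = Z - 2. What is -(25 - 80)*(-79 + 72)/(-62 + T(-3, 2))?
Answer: 385/67 ≈ 5.7463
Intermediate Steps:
T(Z, d) = -2 + Z
-(25 - 80)*(-79 + 72)/(-62 + T(-3, 2)) = -(25 - 80)*(-79 + 72)/(-62 + (-2 - 3)) = -(-55)*(-7/(-62 - 5)) = -(-55)*(-7/(-67)) = -(-55)*(-7*(-1/67)) = -(-55)*7/67 = -1*(-385/67) = 385/67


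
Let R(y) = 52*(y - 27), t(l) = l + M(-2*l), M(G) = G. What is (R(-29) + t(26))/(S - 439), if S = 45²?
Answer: -113/61 ≈ -1.8525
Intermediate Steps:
t(l) = -l (t(l) = l - 2*l = -l)
S = 2025
R(y) = -1404 + 52*y (R(y) = 52*(-27 + y) = -1404 + 52*y)
(R(-29) + t(26))/(S - 439) = ((-1404 + 52*(-29)) - 1*26)/(2025 - 439) = ((-1404 - 1508) - 26)/1586 = (-2912 - 26)*(1/1586) = -2938*1/1586 = -113/61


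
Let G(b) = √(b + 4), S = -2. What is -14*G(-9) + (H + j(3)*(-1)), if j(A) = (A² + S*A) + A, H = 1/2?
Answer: -11/2 - 14*I*√5 ≈ -5.5 - 31.305*I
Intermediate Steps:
H = ½ ≈ 0.50000
G(b) = √(4 + b)
j(A) = A² - A (j(A) = (A² - 2*A) + A = A² - A)
-14*G(-9) + (H + j(3)*(-1)) = -14*√(4 - 9) + (½ + (3*(-1 + 3))*(-1)) = -14*I*√5 + (½ + (3*2)*(-1)) = -14*I*√5 + (½ + 6*(-1)) = -14*I*√5 + (½ - 6) = -14*I*√5 - 11/2 = -11/2 - 14*I*√5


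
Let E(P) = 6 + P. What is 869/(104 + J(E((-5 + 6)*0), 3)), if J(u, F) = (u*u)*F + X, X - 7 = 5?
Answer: 869/224 ≈ 3.8795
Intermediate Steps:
X = 12 (X = 7 + 5 = 12)
J(u, F) = 12 + F*u² (J(u, F) = (u*u)*F + 12 = u²*F + 12 = F*u² + 12 = 12 + F*u²)
869/(104 + J(E((-5 + 6)*0), 3)) = 869/(104 + (12 + 3*(6 + (-5 + 6)*0)²)) = 869/(104 + (12 + 3*(6 + 1*0)²)) = 869/(104 + (12 + 3*(6 + 0)²)) = 869/(104 + (12 + 3*6²)) = 869/(104 + (12 + 3*36)) = 869/(104 + (12 + 108)) = 869/(104 + 120) = 869/224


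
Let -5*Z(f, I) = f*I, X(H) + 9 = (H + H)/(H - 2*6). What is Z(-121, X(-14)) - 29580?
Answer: -1935163/65 ≈ -29772.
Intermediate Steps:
X(H) = -9 + 2*H/(-12 + H) (X(H) = -9 + (H + H)/(H - 2*6) = -9 + (2*H)/(H - 12) = -9 + (2*H)/(-12 + H) = -9 + 2*H/(-12 + H))
Z(f, I) = -I*f/5 (Z(f, I) = -f*I/5 = -I*f/5)
Z(-121, X(-14)) - 29580 = -⅕*(108 - 7*(-14))/(-12 - 14)*(-121) - 29580 = -⅕*(108 + 98)/(-26)*(-121) - 29580 = -⅕*(-1/26*206)*(-121) - 29580 = -⅕*(-103/13)*(-121) - 29580 = -12463/65 - 29580 = -1935163/65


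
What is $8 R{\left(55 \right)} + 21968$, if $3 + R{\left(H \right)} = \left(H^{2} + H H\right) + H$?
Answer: $70784$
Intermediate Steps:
$R{\left(H \right)} = -3 + H + 2 H^{2}$ ($R{\left(H \right)} = -3 + \left(\left(H^{2} + H H\right) + H\right) = -3 + \left(\left(H^{2} + H^{2}\right) + H\right) = -3 + \left(2 H^{2} + H\right) = -3 + \left(H + 2 H^{2}\right) = -3 + H + 2 H^{2}$)
$8 R{\left(55 \right)} + 21968 = 8 \left(-3 + 55 + 2 \cdot 55^{2}\right) + 21968 = 8 \left(-3 + 55 + 2 \cdot 3025\right) + 21968 = 8 \left(-3 + 55 + 6050\right) + 21968 = 8 \cdot 6102 + 21968 = 48816 + 21968 = 70784$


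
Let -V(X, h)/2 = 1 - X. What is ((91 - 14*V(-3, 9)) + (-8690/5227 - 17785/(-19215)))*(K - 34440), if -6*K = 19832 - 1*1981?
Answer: -456045727397266/60262083 ≈ -7.5677e+6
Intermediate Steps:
V(X, h) = -2 + 2*X (V(X, h) = -2*(1 - X) = -2 + 2*X)
K = -17851/6 (K = -(19832 - 1*1981)/6 = -(19832 - 1981)/6 = -⅙*17851 = -17851/6 ≈ -2975.2)
((91 - 14*V(-3, 9)) + (-8690/5227 - 17785/(-19215)))*(K - 34440) = ((91 - 14*(-2 + 2*(-3))) + (-8690/5227 - 17785/(-19215)))*(-17851/6 - 34440) = ((91 - 14*(-2 - 6)) + (-8690*1/5227 - 17785*(-1/19215)))*(-224491/6) = ((91 - 14*(-8)) + (-8690/5227 + 3557/3843))*(-224491/6) = ((91 + 112) - 14803231/20087361)*(-224491/6) = (203 - 14803231/20087361)*(-224491/6) = (4062931052/20087361)*(-224491/6) = -456045727397266/60262083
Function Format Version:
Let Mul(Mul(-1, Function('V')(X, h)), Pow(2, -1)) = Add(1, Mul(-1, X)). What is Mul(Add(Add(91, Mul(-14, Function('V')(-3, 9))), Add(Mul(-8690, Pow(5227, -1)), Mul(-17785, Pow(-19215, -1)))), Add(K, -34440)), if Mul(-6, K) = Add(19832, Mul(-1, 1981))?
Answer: Rational(-456045727397266, 60262083) ≈ -7.5677e+6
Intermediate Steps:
Function('V')(X, h) = Add(-2, Mul(2, X)) (Function('V')(X, h) = Mul(-2, Add(1, Mul(-1, X))) = Add(-2, Mul(2, X)))
K = Rational(-17851, 6) (K = Mul(Rational(-1, 6), Add(19832, Mul(-1, 1981))) = Mul(Rational(-1, 6), Add(19832, -1981)) = Mul(Rational(-1, 6), 17851) = Rational(-17851, 6) ≈ -2975.2)
Mul(Add(Add(91, Mul(-14, Function('V')(-3, 9))), Add(Mul(-8690, Pow(5227, -1)), Mul(-17785, Pow(-19215, -1)))), Add(K, -34440)) = Mul(Add(Add(91, Mul(-14, Add(-2, Mul(2, -3)))), Add(Mul(-8690, Pow(5227, -1)), Mul(-17785, Pow(-19215, -1)))), Add(Rational(-17851, 6), -34440)) = Mul(Add(Add(91, Mul(-14, Add(-2, -6))), Add(Mul(-8690, Rational(1, 5227)), Mul(-17785, Rational(-1, 19215)))), Rational(-224491, 6)) = Mul(Add(Add(91, Mul(-14, -8)), Add(Rational(-8690, 5227), Rational(3557, 3843))), Rational(-224491, 6)) = Mul(Add(Add(91, 112), Rational(-14803231, 20087361)), Rational(-224491, 6)) = Mul(Add(203, Rational(-14803231, 20087361)), Rational(-224491, 6)) = Mul(Rational(4062931052, 20087361), Rational(-224491, 6)) = Rational(-456045727397266, 60262083)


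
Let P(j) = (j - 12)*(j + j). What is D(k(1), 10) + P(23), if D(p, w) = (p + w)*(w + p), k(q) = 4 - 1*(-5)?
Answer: 867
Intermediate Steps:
P(j) = 2*j*(-12 + j) (P(j) = (-12 + j)*(2*j) = 2*j*(-12 + j))
k(q) = 9 (k(q) = 4 + 5 = 9)
D(p, w) = (p + w)² (D(p, w) = (p + w)*(p + w) = (p + w)²)
D(k(1), 10) + P(23) = (9 + 10)² + 2*23*(-12 + 23) = 19² + 2*23*11 = 361 + 506 = 867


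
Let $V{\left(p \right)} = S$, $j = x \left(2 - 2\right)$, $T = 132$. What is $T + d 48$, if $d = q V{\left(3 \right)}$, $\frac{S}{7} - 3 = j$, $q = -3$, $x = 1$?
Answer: $-2892$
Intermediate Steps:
$j = 0$ ($j = 1 \left(2 - 2\right) = 1 \cdot 0 = 0$)
$S = 21$ ($S = 21 + 7 \cdot 0 = 21 + 0 = 21$)
$V{\left(p \right)} = 21$
$d = -63$ ($d = \left(-3\right) 21 = -63$)
$T + d 48 = 132 - 3024 = -2892$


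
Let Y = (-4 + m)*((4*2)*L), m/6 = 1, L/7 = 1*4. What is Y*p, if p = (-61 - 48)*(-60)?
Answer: 2929920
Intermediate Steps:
L = 28 (L = 7*(1*4) = 7*4 = 28)
m = 6 (m = 6*1 = 6)
p = 6540 (p = -109*(-60) = 6540)
Y = 448 (Y = (-4 + 6)*((4*2)*28) = 2*(8*28) = 2*224 = 448)
Y*p = 448*6540 = 2929920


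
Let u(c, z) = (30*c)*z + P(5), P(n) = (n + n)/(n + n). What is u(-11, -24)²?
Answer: 62742241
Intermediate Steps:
P(n) = 1 (P(n) = (2*n)/((2*n)) = (2*n)*(1/(2*n)) = 1)
u(c, z) = 1 + 30*c*z (u(c, z) = (30*c)*z + 1 = 30*c*z + 1 = 1 + 30*c*z)
u(-11, -24)² = (1 + 30*(-11)*(-24))² = (1 + 7920)² = 7921² = 62742241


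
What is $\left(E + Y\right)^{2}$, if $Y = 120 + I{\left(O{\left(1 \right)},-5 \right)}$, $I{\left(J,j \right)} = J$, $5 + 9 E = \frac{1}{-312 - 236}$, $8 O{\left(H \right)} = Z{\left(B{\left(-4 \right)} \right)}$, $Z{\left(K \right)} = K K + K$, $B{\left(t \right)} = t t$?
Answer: $\frac{572726563369}{24324624} \approx 23545.0$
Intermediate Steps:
$B{\left(t \right)} = t^{2}$
$Z{\left(K \right)} = K + K^{2}$ ($Z{\left(K \right)} = K^{2} + K = K + K^{2}$)
$O{\left(H \right)} = 34$ ($O{\left(H \right)} = \frac{\left(-4\right)^{2} \left(1 + \left(-4\right)^{2}\right)}{8} = \frac{16 \left(1 + 16\right)}{8} = \frac{16 \cdot 17}{8} = \frac{1}{8} \cdot 272 = 34$)
$E = - \frac{2741}{4932}$ ($E = - \frac{5}{9} + \frac{1}{9 \left(-312 - 236\right)} = - \frac{5}{9} + \frac{1}{9 \left(-548\right)} = - \frac{5}{9} + \frac{1}{9} \left(- \frac{1}{548}\right) = - \frac{5}{9} - \frac{1}{4932} = - \frac{2741}{4932} \approx -0.55576$)
$Y = 154$ ($Y = 120 + 34 = 154$)
$\left(E + Y\right)^{2} = \left(- \frac{2741}{4932} + 154\right)^{2} = \left(\frac{756787}{4932}\right)^{2} = \frac{572726563369}{24324624}$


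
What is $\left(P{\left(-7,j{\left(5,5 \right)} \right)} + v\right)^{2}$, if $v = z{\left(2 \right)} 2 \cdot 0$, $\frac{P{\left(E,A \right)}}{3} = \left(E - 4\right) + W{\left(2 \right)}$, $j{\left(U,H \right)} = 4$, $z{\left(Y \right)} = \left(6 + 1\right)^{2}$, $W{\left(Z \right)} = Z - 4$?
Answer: $1521$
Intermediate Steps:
$W{\left(Z \right)} = -4 + Z$
$z{\left(Y \right)} = 49$ ($z{\left(Y \right)} = 7^{2} = 49$)
$P{\left(E,A \right)} = -18 + 3 E$ ($P{\left(E,A \right)} = 3 \left(\left(E - 4\right) + \left(-4 + 2\right)\right) = 3 \left(\left(-4 + E\right) - 2\right) = 3 \left(-6 + E\right) = -18 + 3 E$)
$v = 0$ ($v = 49 \cdot 2 \cdot 0 = 98 \cdot 0 = 0$)
$\left(P{\left(-7,j{\left(5,5 \right)} \right)} + v\right)^{2} = \left(\left(-18 + 3 \left(-7\right)\right) + 0\right)^{2} = \left(\left(-18 - 21\right) + 0\right)^{2} = \left(-39 + 0\right)^{2} = \left(-39\right)^{2} = 1521$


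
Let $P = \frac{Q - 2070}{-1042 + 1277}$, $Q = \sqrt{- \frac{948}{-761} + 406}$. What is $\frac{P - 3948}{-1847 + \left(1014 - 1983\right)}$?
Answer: $\frac{92985}{66176} - \frac{\sqrt{235844554}}{503599360} \approx 1.4051$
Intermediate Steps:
$Q = \frac{\sqrt{235844554}}{761}$ ($Q = \sqrt{\left(-948\right) \left(- \frac{1}{761}\right) + 406} = \sqrt{\frac{948}{761} + 406} = \sqrt{\frac{309914}{761}} = \frac{\sqrt{235844554}}{761} \approx 20.18$)
$P = - \frac{414}{47} + \frac{\sqrt{235844554}}{178835}$ ($P = \frac{\frac{\sqrt{235844554}}{761} - 2070}{-1042 + 1277} = \frac{-2070 + \frac{\sqrt{235844554}}{761}}{235} = \left(-2070 + \frac{\sqrt{235844554}}{761}\right) \frac{1}{235} = - \frac{414}{47} + \frac{\sqrt{235844554}}{178835} \approx -8.7226$)
$\frac{P - 3948}{-1847 + \left(1014 - 1983\right)} = \frac{\left(- \frac{414}{47} + \frac{\sqrt{235844554}}{178835}\right) - 3948}{-1847 + \left(1014 - 1983\right)} = \frac{- \frac{185970}{47} + \frac{\sqrt{235844554}}{178835}}{-1847 - 969} = \frac{- \frac{185970}{47} + \frac{\sqrt{235844554}}{178835}}{-2816} = \left(- \frac{185970}{47} + \frac{\sqrt{235844554}}{178835}\right) \left(- \frac{1}{2816}\right) = \frac{92985}{66176} - \frac{\sqrt{235844554}}{503599360}$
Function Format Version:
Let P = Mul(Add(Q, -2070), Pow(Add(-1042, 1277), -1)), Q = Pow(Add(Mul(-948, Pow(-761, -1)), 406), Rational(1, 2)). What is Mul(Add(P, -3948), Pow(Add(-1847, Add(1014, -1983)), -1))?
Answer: Add(Rational(92985, 66176), Mul(Rational(-1, 503599360), Pow(235844554, Rational(1, 2)))) ≈ 1.4051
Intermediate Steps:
Q = Mul(Rational(1, 761), Pow(235844554, Rational(1, 2))) (Q = Pow(Add(Mul(-948, Rational(-1, 761)), 406), Rational(1, 2)) = Pow(Add(Rational(948, 761), 406), Rational(1, 2)) = Pow(Rational(309914, 761), Rational(1, 2)) = Mul(Rational(1, 761), Pow(235844554, Rational(1, 2))) ≈ 20.180)
P = Add(Rational(-414, 47), Mul(Rational(1, 178835), Pow(235844554, Rational(1, 2)))) (P = Mul(Add(Mul(Rational(1, 761), Pow(235844554, Rational(1, 2))), -2070), Pow(Add(-1042, 1277), -1)) = Mul(Add(-2070, Mul(Rational(1, 761), Pow(235844554, Rational(1, 2)))), Pow(235, -1)) = Mul(Add(-2070, Mul(Rational(1, 761), Pow(235844554, Rational(1, 2)))), Rational(1, 235)) = Add(Rational(-414, 47), Mul(Rational(1, 178835), Pow(235844554, Rational(1, 2)))) ≈ -8.7226)
Mul(Add(P, -3948), Pow(Add(-1847, Add(1014, -1983)), -1)) = Mul(Add(Add(Rational(-414, 47), Mul(Rational(1, 178835), Pow(235844554, Rational(1, 2)))), -3948), Pow(Add(-1847, Add(1014, -1983)), -1)) = Mul(Add(Rational(-185970, 47), Mul(Rational(1, 178835), Pow(235844554, Rational(1, 2)))), Pow(Add(-1847, -969), -1)) = Mul(Add(Rational(-185970, 47), Mul(Rational(1, 178835), Pow(235844554, Rational(1, 2)))), Pow(-2816, -1)) = Mul(Add(Rational(-185970, 47), Mul(Rational(1, 178835), Pow(235844554, Rational(1, 2)))), Rational(-1, 2816)) = Add(Rational(92985, 66176), Mul(Rational(-1, 503599360), Pow(235844554, Rational(1, 2))))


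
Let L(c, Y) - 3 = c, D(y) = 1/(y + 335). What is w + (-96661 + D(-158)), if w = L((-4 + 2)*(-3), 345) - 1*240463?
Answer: -59669354/177 ≈ -3.3712e+5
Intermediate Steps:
D(y) = 1/(335 + y)
L(c, Y) = 3 + c
w = -240454 (w = (3 + (-4 + 2)*(-3)) - 1*240463 = (3 - 2*(-3)) - 240463 = (3 + 6) - 240463 = 9 - 240463 = -240454)
w + (-96661 + D(-158)) = -240454 + (-96661 + 1/(335 - 158)) = -240454 + (-96661 + 1/177) = -240454 - 17108996/177 = -59669354/177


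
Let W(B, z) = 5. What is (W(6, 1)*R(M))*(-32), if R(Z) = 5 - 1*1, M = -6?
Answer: -640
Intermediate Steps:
R(Z) = 4 (R(Z) = 5 - 1 = 4)
(W(6, 1)*R(M))*(-32) = (5*4)*(-32) = 20*(-32) = -640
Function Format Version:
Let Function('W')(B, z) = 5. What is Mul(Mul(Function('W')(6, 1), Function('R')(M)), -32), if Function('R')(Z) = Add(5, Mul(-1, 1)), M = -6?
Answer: -640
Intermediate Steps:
Function('R')(Z) = 4 (Function('R')(Z) = Add(5, -1) = 4)
Mul(Mul(Function('W')(6, 1), Function('R')(M)), -32) = Mul(Mul(5, 4), -32) = Mul(20, -32) = -640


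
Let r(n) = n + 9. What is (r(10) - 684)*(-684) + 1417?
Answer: 456277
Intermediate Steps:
r(n) = 9 + n
(r(10) - 684)*(-684) + 1417 = ((9 + 10) - 684)*(-684) + 1417 = (19 - 684)*(-684) + 1417 = -665*(-684) + 1417 = 454860 + 1417 = 456277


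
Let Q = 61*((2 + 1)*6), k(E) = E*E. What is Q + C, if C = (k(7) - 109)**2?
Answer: 4698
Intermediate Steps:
k(E) = E**2
C = 3600 (C = (7**2 - 109)**2 = (49 - 109)**2 = (-60)**2 = 3600)
Q = 1098 (Q = 61*(3*6) = 61*18 = 1098)
Q + C = 1098 + 3600 = 4698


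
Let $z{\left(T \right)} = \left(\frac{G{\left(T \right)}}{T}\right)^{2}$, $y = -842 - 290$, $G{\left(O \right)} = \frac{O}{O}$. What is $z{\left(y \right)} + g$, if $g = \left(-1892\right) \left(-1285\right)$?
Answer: $\frac{3115423657281}{1281424} \approx 2.4312 \cdot 10^{6}$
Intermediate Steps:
$G{\left(O \right)} = 1$
$y = -1132$ ($y = -842 - 290 = -1132$)
$g = 2431220$
$z{\left(T \right)} = \frac{1}{T^{2}}$ ($z{\left(T \right)} = \left(1 \frac{1}{T}\right)^{2} = \left(\frac{1}{T}\right)^{2} = \frac{1}{T^{2}}$)
$z{\left(y \right)} + g = \frac{1}{1281424} + 2431220 = \frac{3115423657281}{1281424}$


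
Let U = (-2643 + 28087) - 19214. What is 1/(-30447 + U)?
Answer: -1/24217 ≈ -4.1293e-5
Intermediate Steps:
U = 6230 (U = 25444 - 19214 = 6230)
1/(-30447 + U) = 1/(-30447 + 6230) = 1/(-24217) = -1/24217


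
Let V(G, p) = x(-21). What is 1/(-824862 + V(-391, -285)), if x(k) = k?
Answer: -1/824883 ≈ -1.2123e-6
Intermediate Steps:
V(G, p) = -21
1/(-824862 + V(-391, -285)) = 1/(-824862 - 21) = 1/(-824883) = -1/824883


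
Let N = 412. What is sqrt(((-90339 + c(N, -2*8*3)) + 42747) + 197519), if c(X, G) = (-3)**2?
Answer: 4*sqrt(9371) ≈ 387.22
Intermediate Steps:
c(X, G) = 9
sqrt(((-90339 + c(N, -2*8*3)) + 42747) + 197519) = sqrt(((-90339 + 9) + 42747) + 197519) = sqrt((-90330 + 42747) + 197519) = sqrt(-47583 + 197519) = sqrt(149936) = 4*sqrt(9371)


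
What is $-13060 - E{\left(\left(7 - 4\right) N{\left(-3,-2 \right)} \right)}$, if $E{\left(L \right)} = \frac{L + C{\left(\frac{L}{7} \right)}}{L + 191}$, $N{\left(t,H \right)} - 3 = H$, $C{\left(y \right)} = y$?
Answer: $- \frac{8867752}{679} \approx -13060.0$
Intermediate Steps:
$N{\left(t,H \right)} = 3 + H$
$E{\left(L \right)} = \frac{8 L}{7 \left(191 + L\right)}$ ($E{\left(L \right)} = \frac{L + \frac{L}{7}}{L + 191} = \frac{L + L \frac{1}{7}}{191 + L} = \frac{L + \frac{L}{7}}{191 + L} = \frac{\frac{8}{7} L}{191 + L} = \frac{8 L}{7 \left(191 + L\right)}$)
$-13060 - E{\left(\left(7 - 4\right) N{\left(-3,-2 \right)} \right)} = -13060 - \frac{8 \left(7 - 4\right) \left(3 - 2\right)}{7 \left(191 + \left(7 - 4\right) \left(3 - 2\right)\right)} = -13060 - \frac{8 \cdot 3 \cdot 1}{7 \left(191 + 3 \cdot 1\right)} = -13060 - \frac{8}{7} \cdot 3 \frac{1}{191 + 3} = -13060 - \frac{8}{7} \cdot 3 \cdot \frac{1}{194} = -13060 - \frac{12}{679} = - \frac{8867752}{679}$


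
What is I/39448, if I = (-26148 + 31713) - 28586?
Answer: -23021/39448 ≈ -0.58358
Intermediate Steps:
I = -23021 (I = 5565 - 28586 = -23021)
I/39448 = -23021/39448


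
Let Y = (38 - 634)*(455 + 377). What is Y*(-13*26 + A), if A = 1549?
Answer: -600500992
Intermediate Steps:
Y = -495872 (Y = -596*832 = -495872)
Y*(-13*26 + A) = -495872*(-13*26 + 1549) = -495872*(-338 + 1549) = -495872*1211 = -600500992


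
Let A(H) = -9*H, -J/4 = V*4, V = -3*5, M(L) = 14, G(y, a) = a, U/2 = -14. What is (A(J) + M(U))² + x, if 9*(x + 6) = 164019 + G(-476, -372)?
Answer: 4623493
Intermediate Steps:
U = -28 (U = 2*(-14) = -28)
V = -15
J = 240 (J = -(-60)*4 = -4*(-60) = 240)
x = 18177 (x = -6 + (164019 - 372)/9 = -6 + (⅑)*163647 = -6 + 18183 = 18177)
(A(J) + M(U))² + x = (-9*240 + 14)² + 18177 = (-2160 + 14)² + 18177 = (-2146)² + 18177 = 4605316 + 18177 = 4623493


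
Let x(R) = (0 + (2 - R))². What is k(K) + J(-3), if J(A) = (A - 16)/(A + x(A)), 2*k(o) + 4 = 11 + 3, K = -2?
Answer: 91/22 ≈ 4.1364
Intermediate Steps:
k(o) = 5 (k(o) = -2 + (11 + 3)/2 = -2 + (½)*14 = -2 + 7 = 5)
x(R) = (2 - R)²
J(A) = (-16 + A)/(A + (-2 + A)²) (J(A) = (A - 16)/(A + (-2 + A)²) = (-16 + A)/(A + (-2 + A)²))
k(K) + J(-3) = 5 + (-16 - 3)/(-3 + (-2 - 3)²) = 5 - 19/(-3 + (-5)²) = 5 - 19/(-3 + 25) = 5 - 19/22 = 91/22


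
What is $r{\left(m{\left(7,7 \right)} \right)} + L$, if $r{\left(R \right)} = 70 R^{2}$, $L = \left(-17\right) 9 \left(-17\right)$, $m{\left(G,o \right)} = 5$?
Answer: $4351$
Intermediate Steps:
$L = 2601$ ($L = \left(-153\right) \left(-17\right) = 2601$)
$r{\left(m{\left(7,7 \right)} \right)} + L = 70 \cdot 5^{2} + 2601 = 70 \cdot 25 + 2601 = 1750 + 2601 = 4351$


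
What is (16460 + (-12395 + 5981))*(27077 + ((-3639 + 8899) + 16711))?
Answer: 492736208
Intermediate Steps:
(16460 + (-12395 + 5981))*(27077 + ((-3639 + 8899) + 16711)) = (16460 - 6414)*(27077 + (5260 + 16711)) = 10046*(27077 + 21971) = 10046*49048 = 492736208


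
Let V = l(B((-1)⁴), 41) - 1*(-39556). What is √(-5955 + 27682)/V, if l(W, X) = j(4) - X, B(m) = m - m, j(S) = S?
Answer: √21727/39519 ≈ 0.0037299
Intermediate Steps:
B(m) = 0
l(W, X) = 4 - X
V = 39519 (V = (4 - 1*41) - 1*(-39556) = (4 - 41) + 39556 = -37 + 39556 = 39519)
√(-5955 + 27682)/V = √(-5955 + 27682)/39519 = √21727*(1/39519) = √21727/39519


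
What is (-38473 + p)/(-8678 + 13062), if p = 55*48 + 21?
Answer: -8953/1096 ≈ -8.1688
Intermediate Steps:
p = 2661 (p = 2640 + 21 = 2661)
(-38473 + p)/(-8678 + 13062) = (-38473 + 2661)/(-8678 + 13062) = -35812/4384 = -35812*1/4384 = -8953/1096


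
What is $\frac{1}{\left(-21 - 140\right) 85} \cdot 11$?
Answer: $- \frac{11}{13685} \approx -0.0008038$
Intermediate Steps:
$\frac{1}{\left(-21 - 140\right) 85} \cdot 11 = \frac{1}{-161} \cdot \frac{1}{85} \cdot 11 = \left(- \frac{1}{161}\right) \frac{1}{85} \cdot 11 = \left(- \frac{1}{13685}\right) 11 = - \frac{11}{13685}$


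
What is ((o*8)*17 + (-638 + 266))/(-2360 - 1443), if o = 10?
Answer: -988/3803 ≈ -0.25979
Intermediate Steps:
((o*8)*17 + (-638 + 266))/(-2360 - 1443) = ((10*8)*17 + (-638 + 266))/(-2360 - 1443) = (80*17 - 372)/(-3803) = (1360 - 372)*(-1/3803) = 988*(-1/3803) = -988/3803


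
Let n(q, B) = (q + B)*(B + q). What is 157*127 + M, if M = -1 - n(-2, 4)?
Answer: 19934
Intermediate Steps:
n(q, B) = (B + q)**2 (n(q, B) = (B + q)*(B + q) = (B + q)**2)
M = -5 (M = -1 - (4 - 2)**2 = -1 - 1*2**2 = -1 - 1*4 = -1 - 4 = -5)
157*127 + M = 157*127 - 5 = 19939 - 5 = 19934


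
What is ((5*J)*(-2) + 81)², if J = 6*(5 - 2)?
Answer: 9801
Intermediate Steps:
J = 18 (J = 6*3 = 18)
((5*J)*(-2) + 81)² = ((5*18)*(-2) + 81)² = (90*(-2) + 81)² = (-180 + 81)² = (-99)² = 9801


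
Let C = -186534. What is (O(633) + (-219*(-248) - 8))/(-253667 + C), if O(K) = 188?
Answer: -54492/440201 ≈ -0.12379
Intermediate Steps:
(O(633) + (-219*(-248) - 8))/(-253667 + C) = (188 + (-219*(-248) - 8))/(-253667 - 186534) = (188 + (54312 - 8))/(-440201) = (188 + 54304)*(-1/440201) = 54492*(-1/440201) = -54492/440201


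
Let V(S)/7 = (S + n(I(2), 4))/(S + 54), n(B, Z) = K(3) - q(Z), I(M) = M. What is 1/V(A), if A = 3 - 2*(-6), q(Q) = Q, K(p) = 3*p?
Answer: 69/140 ≈ 0.49286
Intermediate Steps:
n(B, Z) = 9 - Z (n(B, Z) = 3*3 - Z = 9 - Z)
A = 15 (A = 3 + 12 = 15)
V(S) = 7*(5 + S)/(54 + S) (V(S) = 7*((S + (9 - 1*4))/(S + 54)) = 7*((S + (9 - 4))/(54 + S)) = 7*((S + 5)/(54 + S)) = 7*((5 + S)/(54 + S)) = 7*(5 + S)/(54 + S))
1/V(A) = 1/(7*(5 + 15)/(54 + 15)) = 1/(7*20/69) = 1/(7*(1/69)*20) = 1/(140/69) = 69/140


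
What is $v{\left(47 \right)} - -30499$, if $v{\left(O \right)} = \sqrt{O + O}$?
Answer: $30499 + \sqrt{94} \approx 30509.0$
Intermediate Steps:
$v{\left(O \right)} = \sqrt{2} \sqrt{O}$ ($v{\left(O \right)} = \sqrt{2 O} = \sqrt{2} \sqrt{O}$)
$v{\left(47 \right)} - -30499 = \sqrt{2} \sqrt{47} - -30499 = \sqrt{94} + 30499 = 30499 + \sqrt{94}$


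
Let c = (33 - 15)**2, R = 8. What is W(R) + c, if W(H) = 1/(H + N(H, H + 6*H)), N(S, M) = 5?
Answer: 4213/13 ≈ 324.08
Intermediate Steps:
W(H) = 1/(5 + H) (W(H) = 1/(H + 5) = 1/(5 + H))
c = 324 (c = 18**2 = 324)
W(R) + c = 1/(5 + 8) + 324 = 1/13 + 324 = 4213/13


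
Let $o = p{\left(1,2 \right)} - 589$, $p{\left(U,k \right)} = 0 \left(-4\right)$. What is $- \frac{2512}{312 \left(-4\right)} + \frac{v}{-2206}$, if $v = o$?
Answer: $\frac{98071}{43017} \approx 2.2798$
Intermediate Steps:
$p{\left(U,k \right)} = 0$
$o = -589$ ($o = 0 - 589 = -589$)
$v = -589$
$- \frac{2512}{312 \left(-4\right)} + \frac{v}{-2206} = - \frac{2512}{312 \left(-4\right)} - \frac{589}{-2206} = - \frac{2512}{-1248} - - \frac{589}{2206} = \left(-2512\right) \left(- \frac{1}{1248}\right) + \frac{589}{2206} = \frac{157}{78} + \frac{589}{2206} = \frac{98071}{43017}$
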